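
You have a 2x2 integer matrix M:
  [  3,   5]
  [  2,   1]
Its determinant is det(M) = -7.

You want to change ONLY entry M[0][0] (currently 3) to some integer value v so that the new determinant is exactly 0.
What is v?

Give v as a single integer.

det is linear in entry M[0][0]: det = old_det + (v - 3) * C_00
Cofactor C_00 = 1
Want det = 0: -7 + (v - 3) * 1 = 0
  (v - 3) = 7 / 1 = 7
  v = 3 + (7) = 10

Answer: 10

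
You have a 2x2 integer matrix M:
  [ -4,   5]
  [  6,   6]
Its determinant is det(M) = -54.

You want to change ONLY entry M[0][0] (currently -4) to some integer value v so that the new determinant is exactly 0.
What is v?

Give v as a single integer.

det is linear in entry M[0][0]: det = old_det + (v - -4) * C_00
Cofactor C_00 = 6
Want det = 0: -54 + (v - -4) * 6 = 0
  (v - -4) = 54 / 6 = 9
  v = -4 + (9) = 5

Answer: 5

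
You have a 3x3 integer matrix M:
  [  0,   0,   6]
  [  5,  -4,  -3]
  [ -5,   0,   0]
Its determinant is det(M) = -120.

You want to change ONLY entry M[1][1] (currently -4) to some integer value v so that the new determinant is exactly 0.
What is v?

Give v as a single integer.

Answer: 0

Derivation:
det is linear in entry M[1][1]: det = old_det + (v - -4) * C_11
Cofactor C_11 = 30
Want det = 0: -120 + (v - -4) * 30 = 0
  (v - -4) = 120 / 30 = 4
  v = -4 + (4) = 0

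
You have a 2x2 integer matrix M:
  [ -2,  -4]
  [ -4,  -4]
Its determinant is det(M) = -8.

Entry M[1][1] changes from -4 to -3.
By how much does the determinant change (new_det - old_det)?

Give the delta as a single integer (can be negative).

Answer: -2

Derivation:
Cofactor C_11 = -2
Entry delta = -3 - -4 = 1
Det delta = entry_delta * cofactor = 1 * -2 = -2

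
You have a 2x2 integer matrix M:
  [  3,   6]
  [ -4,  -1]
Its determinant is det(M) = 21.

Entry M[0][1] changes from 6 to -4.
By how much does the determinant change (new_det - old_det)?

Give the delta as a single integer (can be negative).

Cofactor C_01 = 4
Entry delta = -4 - 6 = -10
Det delta = entry_delta * cofactor = -10 * 4 = -40

Answer: -40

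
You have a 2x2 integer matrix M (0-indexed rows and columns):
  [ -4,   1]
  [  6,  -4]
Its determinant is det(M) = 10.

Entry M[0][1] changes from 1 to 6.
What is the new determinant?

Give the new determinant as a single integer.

Answer: -20

Derivation:
det is linear in row 0: changing M[0][1] by delta changes det by delta * cofactor(0,1).
Cofactor C_01 = (-1)^(0+1) * minor(0,1) = -6
Entry delta = 6 - 1 = 5
Det delta = 5 * -6 = -30
New det = 10 + -30 = -20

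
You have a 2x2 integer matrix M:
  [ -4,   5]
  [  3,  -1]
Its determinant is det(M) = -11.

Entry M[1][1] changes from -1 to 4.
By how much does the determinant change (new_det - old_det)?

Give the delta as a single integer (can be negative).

Answer: -20

Derivation:
Cofactor C_11 = -4
Entry delta = 4 - -1 = 5
Det delta = entry_delta * cofactor = 5 * -4 = -20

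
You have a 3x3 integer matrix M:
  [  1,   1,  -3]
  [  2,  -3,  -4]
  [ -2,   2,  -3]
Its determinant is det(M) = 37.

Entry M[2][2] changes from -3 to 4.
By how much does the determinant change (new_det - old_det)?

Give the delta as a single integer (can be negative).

Cofactor C_22 = -5
Entry delta = 4 - -3 = 7
Det delta = entry_delta * cofactor = 7 * -5 = -35

Answer: -35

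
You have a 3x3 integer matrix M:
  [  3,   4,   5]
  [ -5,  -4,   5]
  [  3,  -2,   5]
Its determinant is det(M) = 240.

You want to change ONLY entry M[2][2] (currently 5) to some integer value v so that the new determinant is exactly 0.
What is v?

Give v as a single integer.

det is linear in entry M[2][2]: det = old_det + (v - 5) * C_22
Cofactor C_22 = 8
Want det = 0: 240 + (v - 5) * 8 = 0
  (v - 5) = -240 / 8 = -30
  v = 5 + (-30) = -25

Answer: -25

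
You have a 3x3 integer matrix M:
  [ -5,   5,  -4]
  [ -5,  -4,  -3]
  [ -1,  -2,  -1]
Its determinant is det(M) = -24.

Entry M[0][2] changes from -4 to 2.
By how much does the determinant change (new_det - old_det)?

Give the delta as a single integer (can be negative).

Answer: 36

Derivation:
Cofactor C_02 = 6
Entry delta = 2 - -4 = 6
Det delta = entry_delta * cofactor = 6 * 6 = 36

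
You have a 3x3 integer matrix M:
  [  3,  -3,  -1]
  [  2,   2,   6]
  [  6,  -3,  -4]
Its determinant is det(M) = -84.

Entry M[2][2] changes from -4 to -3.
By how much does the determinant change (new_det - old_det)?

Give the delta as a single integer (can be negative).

Cofactor C_22 = 12
Entry delta = -3 - -4 = 1
Det delta = entry_delta * cofactor = 1 * 12 = 12

Answer: 12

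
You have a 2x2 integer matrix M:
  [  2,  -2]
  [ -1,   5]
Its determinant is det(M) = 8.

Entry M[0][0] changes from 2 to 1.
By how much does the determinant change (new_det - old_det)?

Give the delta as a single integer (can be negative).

Answer: -5

Derivation:
Cofactor C_00 = 5
Entry delta = 1 - 2 = -1
Det delta = entry_delta * cofactor = -1 * 5 = -5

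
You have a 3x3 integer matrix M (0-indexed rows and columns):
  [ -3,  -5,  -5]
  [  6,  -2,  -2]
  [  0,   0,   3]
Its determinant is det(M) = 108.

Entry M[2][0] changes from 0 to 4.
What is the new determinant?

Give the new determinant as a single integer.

det is linear in row 2: changing M[2][0] by delta changes det by delta * cofactor(2,0).
Cofactor C_20 = (-1)^(2+0) * minor(2,0) = 0
Entry delta = 4 - 0 = 4
Det delta = 4 * 0 = 0
New det = 108 + 0 = 108

Answer: 108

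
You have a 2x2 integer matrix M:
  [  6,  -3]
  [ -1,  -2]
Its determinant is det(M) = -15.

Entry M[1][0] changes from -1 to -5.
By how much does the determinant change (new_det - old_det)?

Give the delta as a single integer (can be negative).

Answer: -12

Derivation:
Cofactor C_10 = 3
Entry delta = -5 - -1 = -4
Det delta = entry_delta * cofactor = -4 * 3 = -12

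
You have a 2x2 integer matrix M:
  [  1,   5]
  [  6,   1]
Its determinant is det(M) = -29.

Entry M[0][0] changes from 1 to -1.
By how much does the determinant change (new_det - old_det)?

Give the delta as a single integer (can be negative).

Answer: -2

Derivation:
Cofactor C_00 = 1
Entry delta = -1 - 1 = -2
Det delta = entry_delta * cofactor = -2 * 1 = -2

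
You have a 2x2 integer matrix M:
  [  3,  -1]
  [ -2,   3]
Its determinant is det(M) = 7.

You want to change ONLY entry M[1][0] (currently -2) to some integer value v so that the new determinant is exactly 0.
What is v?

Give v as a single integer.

det is linear in entry M[1][0]: det = old_det + (v - -2) * C_10
Cofactor C_10 = 1
Want det = 0: 7 + (v - -2) * 1 = 0
  (v - -2) = -7 / 1 = -7
  v = -2 + (-7) = -9

Answer: -9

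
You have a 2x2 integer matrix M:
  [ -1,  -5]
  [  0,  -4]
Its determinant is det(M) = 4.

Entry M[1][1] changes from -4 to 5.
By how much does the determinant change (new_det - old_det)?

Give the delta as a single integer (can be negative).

Answer: -9

Derivation:
Cofactor C_11 = -1
Entry delta = 5 - -4 = 9
Det delta = entry_delta * cofactor = 9 * -1 = -9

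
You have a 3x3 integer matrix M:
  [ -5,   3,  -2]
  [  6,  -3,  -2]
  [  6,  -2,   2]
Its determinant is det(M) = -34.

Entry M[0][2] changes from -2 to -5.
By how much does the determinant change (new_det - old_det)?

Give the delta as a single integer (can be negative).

Answer: -18

Derivation:
Cofactor C_02 = 6
Entry delta = -5 - -2 = -3
Det delta = entry_delta * cofactor = -3 * 6 = -18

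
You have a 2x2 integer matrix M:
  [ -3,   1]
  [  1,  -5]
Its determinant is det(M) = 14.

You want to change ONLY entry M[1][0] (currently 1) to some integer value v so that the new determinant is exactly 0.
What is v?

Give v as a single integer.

det is linear in entry M[1][0]: det = old_det + (v - 1) * C_10
Cofactor C_10 = -1
Want det = 0: 14 + (v - 1) * -1 = 0
  (v - 1) = -14 / -1 = 14
  v = 1 + (14) = 15

Answer: 15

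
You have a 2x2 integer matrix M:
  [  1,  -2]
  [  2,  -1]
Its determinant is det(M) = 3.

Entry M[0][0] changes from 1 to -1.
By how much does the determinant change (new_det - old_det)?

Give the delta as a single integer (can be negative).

Answer: 2

Derivation:
Cofactor C_00 = -1
Entry delta = -1 - 1 = -2
Det delta = entry_delta * cofactor = -2 * -1 = 2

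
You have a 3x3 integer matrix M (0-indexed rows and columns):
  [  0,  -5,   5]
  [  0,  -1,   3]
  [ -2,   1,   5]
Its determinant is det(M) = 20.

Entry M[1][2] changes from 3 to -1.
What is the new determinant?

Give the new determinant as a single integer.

det is linear in row 1: changing M[1][2] by delta changes det by delta * cofactor(1,2).
Cofactor C_12 = (-1)^(1+2) * minor(1,2) = 10
Entry delta = -1 - 3 = -4
Det delta = -4 * 10 = -40
New det = 20 + -40 = -20

Answer: -20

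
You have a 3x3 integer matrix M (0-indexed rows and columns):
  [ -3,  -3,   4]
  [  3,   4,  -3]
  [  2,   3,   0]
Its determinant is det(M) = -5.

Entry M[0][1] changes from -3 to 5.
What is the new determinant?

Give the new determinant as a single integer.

Answer: -53

Derivation:
det is linear in row 0: changing M[0][1] by delta changes det by delta * cofactor(0,1).
Cofactor C_01 = (-1)^(0+1) * minor(0,1) = -6
Entry delta = 5 - -3 = 8
Det delta = 8 * -6 = -48
New det = -5 + -48 = -53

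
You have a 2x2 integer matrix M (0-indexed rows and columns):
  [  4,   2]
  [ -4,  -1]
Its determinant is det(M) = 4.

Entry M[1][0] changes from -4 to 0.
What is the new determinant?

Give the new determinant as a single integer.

det is linear in row 1: changing M[1][0] by delta changes det by delta * cofactor(1,0).
Cofactor C_10 = (-1)^(1+0) * minor(1,0) = -2
Entry delta = 0 - -4 = 4
Det delta = 4 * -2 = -8
New det = 4 + -8 = -4

Answer: -4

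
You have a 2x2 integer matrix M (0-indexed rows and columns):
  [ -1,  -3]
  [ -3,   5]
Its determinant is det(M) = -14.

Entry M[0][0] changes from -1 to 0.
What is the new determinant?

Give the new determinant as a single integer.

det is linear in row 0: changing M[0][0] by delta changes det by delta * cofactor(0,0).
Cofactor C_00 = (-1)^(0+0) * minor(0,0) = 5
Entry delta = 0 - -1 = 1
Det delta = 1 * 5 = 5
New det = -14 + 5 = -9

Answer: -9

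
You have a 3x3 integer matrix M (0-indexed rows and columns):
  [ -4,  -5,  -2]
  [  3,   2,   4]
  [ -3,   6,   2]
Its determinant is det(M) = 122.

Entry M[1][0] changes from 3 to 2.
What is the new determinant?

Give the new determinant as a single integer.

det is linear in row 1: changing M[1][0] by delta changes det by delta * cofactor(1,0).
Cofactor C_10 = (-1)^(1+0) * minor(1,0) = -2
Entry delta = 2 - 3 = -1
Det delta = -1 * -2 = 2
New det = 122 + 2 = 124

Answer: 124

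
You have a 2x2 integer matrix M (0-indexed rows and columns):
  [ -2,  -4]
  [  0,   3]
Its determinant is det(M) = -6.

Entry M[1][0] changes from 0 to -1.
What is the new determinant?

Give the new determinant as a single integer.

Answer: -10

Derivation:
det is linear in row 1: changing M[1][0] by delta changes det by delta * cofactor(1,0).
Cofactor C_10 = (-1)^(1+0) * minor(1,0) = 4
Entry delta = -1 - 0 = -1
Det delta = -1 * 4 = -4
New det = -6 + -4 = -10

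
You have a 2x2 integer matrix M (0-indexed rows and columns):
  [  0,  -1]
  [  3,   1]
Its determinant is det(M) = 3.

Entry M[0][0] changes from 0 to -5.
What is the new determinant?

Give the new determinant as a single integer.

Answer: -2

Derivation:
det is linear in row 0: changing M[0][0] by delta changes det by delta * cofactor(0,0).
Cofactor C_00 = (-1)^(0+0) * minor(0,0) = 1
Entry delta = -5 - 0 = -5
Det delta = -5 * 1 = -5
New det = 3 + -5 = -2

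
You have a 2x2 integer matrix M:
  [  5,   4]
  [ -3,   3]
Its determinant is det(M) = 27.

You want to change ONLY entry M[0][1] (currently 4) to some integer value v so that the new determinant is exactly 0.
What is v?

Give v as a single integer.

Answer: -5

Derivation:
det is linear in entry M[0][1]: det = old_det + (v - 4) * C_01
Cofactor C_01 = 3
Want det = 0: 27 + (v - 4) * 3 = 0
  (v - 4) = -27 / 3 = -9
  v = 4 + (-9) = -5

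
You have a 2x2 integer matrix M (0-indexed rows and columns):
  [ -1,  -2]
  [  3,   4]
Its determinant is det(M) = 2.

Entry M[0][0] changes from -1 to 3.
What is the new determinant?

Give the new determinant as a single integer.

Answer: 18

Derivation:
det is linear in row 0: changing M[0][0] by delta changes det by delta * cofactor(0,0).
Cofactor C_00 = (-1)^(0+0) * minor(0,0) = 4
Entry delta = 3 - -1 = 4
Det delta = 4 * 4 = 16
New det = 2 + 16 = 18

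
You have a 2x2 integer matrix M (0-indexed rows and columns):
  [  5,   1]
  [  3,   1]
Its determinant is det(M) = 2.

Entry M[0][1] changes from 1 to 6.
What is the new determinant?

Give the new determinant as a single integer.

det is linear in row 0: changing M[0][1] by delta changes det by delta * cofactor(0,1).
Cofactor C_01 = (-1)^(0+1) * minor(0,1) = -3
Entry delta = 6 - 1 = 5
Det delta = 5 * -3 = -15
New det = 2 + -15 = -13

Answer: -13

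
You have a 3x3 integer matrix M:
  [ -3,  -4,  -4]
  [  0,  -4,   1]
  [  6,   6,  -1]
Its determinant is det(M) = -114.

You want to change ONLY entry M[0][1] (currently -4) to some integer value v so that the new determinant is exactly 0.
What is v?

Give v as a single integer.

Answer: 15

Derivation:
det is linear in entry M[0][1]: det = old_det + (v - -4) * C_01
Cofactor C_01 = 6
Want det = 0: -114 + (v - -4) * 6 = 0
  (v - -4) = 114 / 6 = 19
  v = -4 + (19) = 15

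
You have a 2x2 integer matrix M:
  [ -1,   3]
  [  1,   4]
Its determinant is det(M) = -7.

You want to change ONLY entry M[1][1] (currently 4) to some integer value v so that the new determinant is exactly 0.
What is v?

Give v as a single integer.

Answer: -3

Derivation:
det is linear in entry M[1][1]: det = old_det + (v - 4) * C_11
Cofactor C_11 = -1
Want det = 0: -7 + (v - 4) * -1 = 0
  (v - 4) = 7 / -1 = -7
  v = 4 + (-7) = -3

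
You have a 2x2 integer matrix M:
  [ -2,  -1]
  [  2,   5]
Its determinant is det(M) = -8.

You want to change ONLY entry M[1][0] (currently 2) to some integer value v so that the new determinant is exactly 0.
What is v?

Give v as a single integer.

det is linear in entry M[1][0]: det = old_det + (v - 2) * C_10
Cofactor C_10 = 1
Want det = 0: -8 + (v - 2) * 1 = 0
  (v - 2) = 8 / 1 = 8
  v = 2 + (8) = 10

Answer: 10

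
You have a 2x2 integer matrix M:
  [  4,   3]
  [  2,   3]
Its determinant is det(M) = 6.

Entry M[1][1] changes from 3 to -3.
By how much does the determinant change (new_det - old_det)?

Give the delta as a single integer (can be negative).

Cofactor C_11 = 4
Entry delta = -3 - 3 = -6
Det delta = entry_delta * cofactor = -6 * 4 = -24

Answer: -24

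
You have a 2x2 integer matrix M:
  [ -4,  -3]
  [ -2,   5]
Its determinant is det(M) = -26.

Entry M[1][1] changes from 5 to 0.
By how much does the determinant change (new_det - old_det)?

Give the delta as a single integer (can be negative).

Answer: 20

Derivation:
Cofactor C_11 = -4
Entry delta = 0 - 5 = -5
Det delta = entry_delta * cofactor = -5 * -4 = 20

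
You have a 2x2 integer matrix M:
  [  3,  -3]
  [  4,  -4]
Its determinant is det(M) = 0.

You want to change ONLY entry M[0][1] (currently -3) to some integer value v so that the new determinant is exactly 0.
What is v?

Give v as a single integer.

det is linear in entry M[0][1]: det = old_det + (v - -3) * C_01
Cofactor C_01 = -4
Want det = 0: 0 + (v - -3) * -4 = 0
  (v - -3) = 0 / -4 = 0
  v = -3 + (0) = -3

Answer: -3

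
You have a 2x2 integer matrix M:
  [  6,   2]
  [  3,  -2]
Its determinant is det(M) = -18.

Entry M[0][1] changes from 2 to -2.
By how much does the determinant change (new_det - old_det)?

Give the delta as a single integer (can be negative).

Cofactor C_01 = -3
Entry delta = -2 - 2 = -4
Det delta = entry_delta * cofactor = -4 * -3 = 12

Answer: 12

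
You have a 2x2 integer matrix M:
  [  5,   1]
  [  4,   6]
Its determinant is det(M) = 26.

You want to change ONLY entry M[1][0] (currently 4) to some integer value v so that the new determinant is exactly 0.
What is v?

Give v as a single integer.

Answer: 30

Derivation:
det is linear in entry M[1][0]: det = old_det + (v - 4) * C_10
Cofactor C_10 = -1
Want det = 0: 26 + (v - 4) * -1 = 0
  (v - 4) = -26 / -1 = 26
  v = 4 + (26) = 30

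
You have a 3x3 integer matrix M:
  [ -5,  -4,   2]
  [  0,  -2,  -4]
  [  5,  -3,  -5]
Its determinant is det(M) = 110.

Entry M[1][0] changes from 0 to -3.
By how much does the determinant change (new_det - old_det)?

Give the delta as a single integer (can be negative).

Answer: 78

Derivation:
Cofactor C_10 = -26
Entry delta = -3 - 0 = -3
Det delta = entry_delta * cofactor = -3 * -26 = 78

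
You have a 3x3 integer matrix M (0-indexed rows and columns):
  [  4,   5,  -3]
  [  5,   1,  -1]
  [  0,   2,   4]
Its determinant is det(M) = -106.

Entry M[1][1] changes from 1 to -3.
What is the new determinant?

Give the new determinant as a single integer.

Answer: -170

Derivation:
det is linear in row 1: changing M[1][1] by delta changes det by delta * cofactor(1,1).
Cofactor C_11 = (-1)^(1+1) * minor(1,1) = 16
Entry delta = -3 - 1 = -4
Det delta = -4 * 16 = -64
New det = -106 + -64 = -170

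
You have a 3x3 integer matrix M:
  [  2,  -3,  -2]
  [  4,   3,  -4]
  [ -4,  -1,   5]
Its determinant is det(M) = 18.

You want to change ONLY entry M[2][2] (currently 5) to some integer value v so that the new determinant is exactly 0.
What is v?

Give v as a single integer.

Answer: 4

Derivation:
det is linear in entry M[2][2]: det = old_det + (v - 5) * C_22
Cofactor C_22 = 18
Want det = 0: 18 + (v - 5) * 18 = 0
  (v - 5) = -18 / 18 = -1
  v = 5 + (-1) = 4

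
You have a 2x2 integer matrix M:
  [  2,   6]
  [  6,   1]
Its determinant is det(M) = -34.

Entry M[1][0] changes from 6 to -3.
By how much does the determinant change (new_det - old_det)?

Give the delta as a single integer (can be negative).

Cofactor C_10 = -6
Entry delta = -3 - 6 = -9
Det delta = entry_delta * cofactor = -9 * -6 = 54

Answer: 54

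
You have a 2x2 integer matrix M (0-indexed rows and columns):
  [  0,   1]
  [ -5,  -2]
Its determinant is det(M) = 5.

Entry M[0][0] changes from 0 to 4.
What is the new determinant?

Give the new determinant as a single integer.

Answer: -3

Derivation:
det is linear in row 0: changing M[0][0] by delta changes det by delta * cofactor(0,0).
Cofactor C_00 = (-1)^(0+0) * minor(0,0) = -2
Entry delta = 4 - 0 = 4
Det delta = 4 * -2 = -8
New det = 5 + -8 = -3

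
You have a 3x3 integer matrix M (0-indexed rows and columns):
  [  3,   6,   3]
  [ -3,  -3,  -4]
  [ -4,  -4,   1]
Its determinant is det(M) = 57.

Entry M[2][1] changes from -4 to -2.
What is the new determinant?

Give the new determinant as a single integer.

Answer: 63

Derivation:
det is linear in row 2: changing M[2][1] by delta changes det by delta * cofactor(2,1).
Cofactor C_21 = (-1)^(2+1) * minor(2,1) = 3
Entry delta = -2 - -4 = 2
Det delta = 2 * 3 = 6
New det = 57 + 6 = 63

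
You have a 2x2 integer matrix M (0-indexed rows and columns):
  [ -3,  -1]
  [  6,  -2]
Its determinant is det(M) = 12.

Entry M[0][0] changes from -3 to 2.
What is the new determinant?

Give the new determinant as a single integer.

Answer: 2

Derivation:
det is linear in row 0: changing M[0][0] by delta changes det by delta * cofactor(0,0).
Cofactor C_00 = (-1)^(0+0) * minor(0,0) = -2
Entry delta = 2 - -3 = 5
Det delta = 5 * -2 = -10
New det = 12 + -10 = 2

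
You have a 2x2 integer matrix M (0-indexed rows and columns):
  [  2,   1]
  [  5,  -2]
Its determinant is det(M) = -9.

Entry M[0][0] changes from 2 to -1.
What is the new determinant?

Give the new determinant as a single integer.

Answer: -3

Derivation:
det is linear in row 0: changing M[0][0] by delta changes det by delta * cofactor(0,0).
Cofactor C_00 = (-1)^(0+0) * minor(0,0) = -2
Entry delta = -1 - 2 = -3
Det delta = -3 * -2 = 6
New det = -9 + 6 = -3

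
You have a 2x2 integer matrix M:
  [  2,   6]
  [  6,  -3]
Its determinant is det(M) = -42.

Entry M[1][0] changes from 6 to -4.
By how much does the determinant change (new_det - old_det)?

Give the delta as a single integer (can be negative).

Cofactor C_10 = -6
Entry delta = -4 - 6 = -10
Det delta = entry_delta * cofactor = -10 * -6 = 60

Answer: 60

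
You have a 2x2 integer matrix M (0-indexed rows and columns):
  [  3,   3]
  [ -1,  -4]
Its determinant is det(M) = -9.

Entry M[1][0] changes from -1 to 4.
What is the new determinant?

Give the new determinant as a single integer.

Answer: -24

Derivation:
det is linear in row 1: changing M[1][0] by delta changes det by delta * cofactor(1,0).
Cofactor C_10 = (-1)^(1+0) * minor(1,0) = -3
Entry delta = 4 - -1 = 5
Det delta = 5 * -3 = -15
New det = -9 + -15 = -24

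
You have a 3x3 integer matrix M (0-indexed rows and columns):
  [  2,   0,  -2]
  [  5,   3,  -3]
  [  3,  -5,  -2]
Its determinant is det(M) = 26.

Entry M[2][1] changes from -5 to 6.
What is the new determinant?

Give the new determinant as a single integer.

Answer: -18

Derivation:
det is linear in row 2: changing M[2][1] by delta changes det by delta * cofactor(2,1).
Cofactor C_21 = (-1)^(2+1) * minor(2,1) = -4
Entry delta = 6 - -5 = 11
Det delta = 11 * -4 = -44
New det = 26 + -44 = -18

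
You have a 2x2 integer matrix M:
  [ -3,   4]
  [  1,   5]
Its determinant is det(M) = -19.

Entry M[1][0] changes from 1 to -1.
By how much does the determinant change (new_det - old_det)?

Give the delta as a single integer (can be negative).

Answer: 8

Derivation:
Cofactor C_10 = -4
Entry delta = -1 - 1 = -2
Det delta = entry_delta * cofactor = -2 * -4 = 8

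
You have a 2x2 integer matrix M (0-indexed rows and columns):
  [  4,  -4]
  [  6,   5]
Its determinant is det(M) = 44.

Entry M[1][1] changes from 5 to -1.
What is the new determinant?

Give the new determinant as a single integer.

det is linear in row 1: changing M[1][1] by delta changes det by delta * cofactor(1,1).
Cofactor C_11 = (-1)^(1+1) * minor(1,1) = 4
Entry delta = -1 - 5 = -6
Det delta = -6 * 4 = -24
New det = 44 + -24 = 20

Answer: 20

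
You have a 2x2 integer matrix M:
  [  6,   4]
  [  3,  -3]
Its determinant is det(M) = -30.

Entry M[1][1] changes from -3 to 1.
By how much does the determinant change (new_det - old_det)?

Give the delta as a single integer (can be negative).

Cofactor C_11 = 6
Entry delta = 1 - -3 = 4
Det delta = entry_delta * cofactor = 4 * 6 = 24

Answer: 24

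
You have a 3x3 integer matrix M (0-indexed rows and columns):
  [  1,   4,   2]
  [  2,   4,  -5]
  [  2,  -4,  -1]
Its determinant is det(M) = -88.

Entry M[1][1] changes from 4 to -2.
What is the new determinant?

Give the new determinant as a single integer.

det is linear in row 1: changing M[1][1] by delta changes det by delta * cofactor(1,1).
Cofactor C_11 = (-1)^(1+1) * minor(1,1) = -5
Entry delta = -2 - 4 = -6
Det delta = -6 * -5 = 30
New det = -88 + 30 = -58

Answer: -58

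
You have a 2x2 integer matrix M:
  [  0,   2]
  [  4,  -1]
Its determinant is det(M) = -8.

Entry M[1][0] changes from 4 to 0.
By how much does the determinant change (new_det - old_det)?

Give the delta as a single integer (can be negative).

Cofactor C_10 = -2
Entry delta = 0 - 4 = -4
Det delta = entry_delta * cofactor = -4 * -2 = 8

Answer: 8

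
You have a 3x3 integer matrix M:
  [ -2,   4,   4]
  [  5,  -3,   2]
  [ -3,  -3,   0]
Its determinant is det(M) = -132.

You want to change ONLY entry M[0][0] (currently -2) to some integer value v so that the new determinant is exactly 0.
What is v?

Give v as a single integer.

Answer: 20

Derivation:
det is linear in entry M[0][0]: det = old_det + (v - -2) * C_00
Cofactor C_00 = 6
Want det = 0: -132 + (v - -2) * 6 = 0
  (v - -2) = 132 / 6 = 22
  v = -2 + (22) = 20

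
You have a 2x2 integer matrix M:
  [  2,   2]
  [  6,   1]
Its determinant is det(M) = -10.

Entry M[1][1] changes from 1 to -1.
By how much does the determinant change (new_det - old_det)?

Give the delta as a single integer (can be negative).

Cofactor C_11 = 2
Entry delta = -1 - 1 = -2
Det delta = entry_delta * cofactor = -2 * 2 = -4

Answer: -4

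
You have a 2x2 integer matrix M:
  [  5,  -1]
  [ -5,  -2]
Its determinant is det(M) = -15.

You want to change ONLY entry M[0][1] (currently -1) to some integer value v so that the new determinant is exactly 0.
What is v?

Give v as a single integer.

det is linear in entry M[0][1]: det = old_det + (v - -1) * C_01
Cofactor C_01 = 5
Want det = 0: -15 + (v - -1) * 5 = 0
  (v - -1) = 15 / 5 = 3
  v = -1 + (3) = 2

Answer: 2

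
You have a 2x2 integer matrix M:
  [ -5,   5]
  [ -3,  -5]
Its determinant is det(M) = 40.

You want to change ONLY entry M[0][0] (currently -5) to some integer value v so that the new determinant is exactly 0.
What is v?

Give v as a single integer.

det is linear in entry M[0][0]: det = old_det + (v - -5) * C_00
Cofactor C_00 = -5
Want det = 0: 40 + (v - -5) * -5 = 0
  (v - -5) = -40 / -5 = 8
  v = -5 + (8) = 3

Answer: 3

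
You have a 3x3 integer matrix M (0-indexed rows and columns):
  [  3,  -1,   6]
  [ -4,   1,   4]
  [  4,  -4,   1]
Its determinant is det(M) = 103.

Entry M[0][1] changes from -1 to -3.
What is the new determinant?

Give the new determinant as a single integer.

Answer: 63

Derivation:
det is linear in row 0: changing M[0][1] by delta changes det by delta * cofactor(0,1).
Cofactor C_01 = (-1)^(0+1) * minor(0,1) = 20
Entry delta = -3 - -1 = -2
Det delta = -2 * 20 = -40
New det = 103 + -40 = 63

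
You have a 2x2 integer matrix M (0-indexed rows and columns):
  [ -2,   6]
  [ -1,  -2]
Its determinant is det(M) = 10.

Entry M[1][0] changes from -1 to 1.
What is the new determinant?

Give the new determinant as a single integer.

det is linear in row 1: changing M[1][0] by delta changes det by delta * cofactor(1,0).
Cofactor C_10 = (-1)^(1+0) * minor(1,0) = -6
Entry delta = 1 - -1 = 2
Det delta = 2 * -6 = -12
New det = 10 + -12 = -2

Answer: -2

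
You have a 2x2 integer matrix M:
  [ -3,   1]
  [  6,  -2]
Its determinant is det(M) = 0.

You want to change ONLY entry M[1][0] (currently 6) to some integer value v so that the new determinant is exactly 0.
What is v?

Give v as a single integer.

Answer: 6

Derivation:
det is linear in entry M[1][0]: det = old_det + (v - 6) * C_10
Cofactor C_10 = -1
Want det = 0: 0 + (v - 6) * -1 = 0
  (v - 6) = 0 / -1 = 0
  v = 6 + (0) = 6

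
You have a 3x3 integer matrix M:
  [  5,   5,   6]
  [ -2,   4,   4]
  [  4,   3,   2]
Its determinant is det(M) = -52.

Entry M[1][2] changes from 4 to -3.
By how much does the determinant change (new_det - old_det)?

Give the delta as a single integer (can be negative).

Cofactor C_12 = 5
Entry delta = -3 - 4 = -7
Det delta = entry_delta * cofactor = -7 * 5 = -35

Answer: -35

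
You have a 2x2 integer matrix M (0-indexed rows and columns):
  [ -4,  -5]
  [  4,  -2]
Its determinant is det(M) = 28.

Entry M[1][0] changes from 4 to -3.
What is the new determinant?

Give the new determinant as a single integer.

Answer: -7

Derivation:
det is linear in row 1: changing M[1][0] by delta changes det by delta * cofactor(1,0).
Cofactor C_10 = (-1)^(1+0) * minor(1,0) = 5
Entry delta = -3 - 4 = -7
Det delta = -7 * 5 = -35
New det = 28 + -35 = -7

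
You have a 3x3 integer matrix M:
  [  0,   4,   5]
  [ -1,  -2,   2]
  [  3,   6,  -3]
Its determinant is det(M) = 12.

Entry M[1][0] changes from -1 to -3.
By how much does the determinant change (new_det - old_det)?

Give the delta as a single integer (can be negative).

Answer: -84

Derivation:
Cofactor C_10 = 42
Entry delta = -3 - -1 = -2
Det delta = entry_delta * cofactor = -2 * 42 = -84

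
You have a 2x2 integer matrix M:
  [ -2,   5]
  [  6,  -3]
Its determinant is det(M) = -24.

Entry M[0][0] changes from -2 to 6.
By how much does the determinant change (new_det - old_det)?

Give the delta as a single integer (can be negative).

Cofactor C_00 = -3
Entry delta = 6 - -2 = 8
Det delta = entry_delta * cofactor = 8 * -3 = -24

Answer: -24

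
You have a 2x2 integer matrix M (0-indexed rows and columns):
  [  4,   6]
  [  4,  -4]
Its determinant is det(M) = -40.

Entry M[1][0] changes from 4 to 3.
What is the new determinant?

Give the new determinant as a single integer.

Answer: -34

Derivation:
det is linear in row 1: changing M[1][0] by delta changes det by delta * cofactor(1,0).
Cofactor C_10 = (-1)^(1+0) * minor(1,0) = -6
Entry delta = 3 - 4 = -1
Det delta = -1 * -6 = 6
New det = -40 + 6 = -34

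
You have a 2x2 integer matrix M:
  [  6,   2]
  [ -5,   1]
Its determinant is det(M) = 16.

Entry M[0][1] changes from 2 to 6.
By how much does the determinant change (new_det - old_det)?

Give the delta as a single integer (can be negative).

Answer: 20

Derivation:
Cofactor C_01 = 5
Entry delta = 6 - 2 = 4
Det delta = entry_delta * cofactor = 4 * 5 = 20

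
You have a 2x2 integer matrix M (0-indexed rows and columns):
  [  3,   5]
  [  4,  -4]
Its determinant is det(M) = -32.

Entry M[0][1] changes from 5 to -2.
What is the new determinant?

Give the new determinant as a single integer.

Answer: -4

Derivation:
det is linear in row 0: changing M[0][1] by delta changes det by delta * cofactor(0,1).
Cofactor C_01 = (-1)^(0+1) * minor(0,1) = -4
Entry delta = -2 - 5 = -7
Det delta = -7 * -4 = 28
New det = -32 + 28 = -4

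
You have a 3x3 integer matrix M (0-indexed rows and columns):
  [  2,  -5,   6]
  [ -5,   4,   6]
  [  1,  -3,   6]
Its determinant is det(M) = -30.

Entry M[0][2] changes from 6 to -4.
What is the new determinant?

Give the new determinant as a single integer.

Answer: -140

Derivation:
det is linear in row 0: changing M[0][2] by delta changes det by delta * cofactor(0,2).
Cofactor C_02 = (-1)^(0+2) * minor(0,2) = 11
Entry delta = -4 - 6 = -10
Det delta = -10 * 11 = -110
New det = -30 + -110 = -140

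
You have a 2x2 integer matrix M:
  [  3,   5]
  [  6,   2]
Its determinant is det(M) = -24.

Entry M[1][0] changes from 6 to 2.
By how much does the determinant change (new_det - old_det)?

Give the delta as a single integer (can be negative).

Cofactor C_10 = -5
Entry delta = 2 - 6 = -4
Det delta = entry_delta * cofactor = -4 * -5 = 20

Answer: 20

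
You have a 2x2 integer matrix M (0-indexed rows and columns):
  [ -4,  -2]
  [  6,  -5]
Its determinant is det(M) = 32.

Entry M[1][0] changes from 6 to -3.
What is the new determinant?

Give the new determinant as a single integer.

det is linear in row 1: changing M[1][0] by delta changes det by delta * cofactor(1,0).
Cofactor C_10 = (-1)^(1+0) * minor(1,0) = 2
Entry delta = -3 - 6 = -9
Det delta = -9 * 2 = -18
New det = 32 + -18 = 14

Answer: 14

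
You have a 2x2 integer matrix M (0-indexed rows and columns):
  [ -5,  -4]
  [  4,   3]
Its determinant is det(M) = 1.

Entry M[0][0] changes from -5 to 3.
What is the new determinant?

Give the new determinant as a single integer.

Answer: 25

Derivation:
det is linear in row 0: changing M[0][0] by delta changes det by delta * cofactor(0,0).
Cofactor C_00 = (-1)^(0+0) * minor(0,0) = 3
Entry delta = 3 - -5 = 8
Det delta = 8 * 3 = 24
New det = 1 + 24 = 25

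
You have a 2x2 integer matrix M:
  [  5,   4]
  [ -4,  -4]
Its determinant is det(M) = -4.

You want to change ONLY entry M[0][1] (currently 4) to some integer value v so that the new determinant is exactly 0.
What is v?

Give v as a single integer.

det is linear in entry M[0][1]: det = old_det + (v - 4) * C_01
Cofactor C_01 = 4
Want det = 0: -4 + (v - 4) * 4 = 0
  (v - 4) = 4 / 4 = 1
  v = 4 + (1) = 5

Answer: 5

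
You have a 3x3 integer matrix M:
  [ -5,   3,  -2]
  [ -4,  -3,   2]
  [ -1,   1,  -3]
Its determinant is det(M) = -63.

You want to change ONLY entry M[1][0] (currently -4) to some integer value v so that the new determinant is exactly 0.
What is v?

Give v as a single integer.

det is linear in entry M[1][0]: det = old_det + (v - -4) * C_10
Cofactor C_10 = 7
Want det = 0: -63 + (v - -4) * 7 = 0
  (v - -4) = 63 / 7 = 9
  v = -4 + (9) = 5

Answer: 5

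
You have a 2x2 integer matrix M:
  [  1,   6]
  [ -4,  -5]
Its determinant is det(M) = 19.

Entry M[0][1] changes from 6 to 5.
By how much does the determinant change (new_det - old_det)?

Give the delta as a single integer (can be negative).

Cofactor C_01 = 4
Entry delta = 5 - 6 = -1
Det delta = entry_delta * cofactor = -1 * 4 = -4

Answer: -4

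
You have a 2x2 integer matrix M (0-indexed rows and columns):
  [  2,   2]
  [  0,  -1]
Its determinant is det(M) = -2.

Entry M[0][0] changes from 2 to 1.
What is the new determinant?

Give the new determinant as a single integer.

Answer: -1

Derivation:
det is linear in row 0: changing M[0][0] by delta changes det by delta * cofactor(0,0).
Cofactor C_00 = (-1)^(0+0) * minor(0,0) = -1
Entry delta = 1 - 2 = -1
Det delta = -1 * -1 = 1
New det = -2 + 1 = -1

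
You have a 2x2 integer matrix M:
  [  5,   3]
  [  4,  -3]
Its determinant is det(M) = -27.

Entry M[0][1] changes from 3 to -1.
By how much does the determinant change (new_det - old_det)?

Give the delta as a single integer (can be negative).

Answer: 16

Derivation:
Cofactor C_01 = -4
Entry delta = -1 - 3 = -4
Det delta = entry_delta * cofactor = -4 * -4 = 16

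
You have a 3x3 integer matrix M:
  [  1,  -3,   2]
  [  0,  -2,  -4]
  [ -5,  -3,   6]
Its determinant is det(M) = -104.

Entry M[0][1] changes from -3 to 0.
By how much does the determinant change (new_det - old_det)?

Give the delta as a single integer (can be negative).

Cofactor C_01 = 20
Entry delta = 0 - -3 = 3
Det delta = entry_delta * cofactor = 3 * 20 = 60

Answer: 60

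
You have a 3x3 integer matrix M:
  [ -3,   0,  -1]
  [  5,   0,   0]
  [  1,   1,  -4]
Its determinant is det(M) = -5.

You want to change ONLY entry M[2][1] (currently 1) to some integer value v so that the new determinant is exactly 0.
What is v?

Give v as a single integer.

Answer: 0

Derivation:
det is linear in entry M[2][1]: det = old_det + (v - 1) * C_21
Cofactor C_21 = -5
Want det = 0: -5 + (v - 1) * -5 = 0
  (v - 1) = 5 / -5 = -1
  v = 1 + (-1) = 0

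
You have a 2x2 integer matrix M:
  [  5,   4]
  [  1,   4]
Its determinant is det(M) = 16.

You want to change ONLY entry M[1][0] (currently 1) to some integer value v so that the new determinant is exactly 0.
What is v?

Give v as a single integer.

Answer: 5

Derivation:
det is linear in entry M[1][0]: det = old_det + (v - 1) * C_10
Cofactor C_10 = -4
Want det = 0: 16 + (v - 1) * -4 = 0
  (v - 1) = -16 / -4 = 4
  v = 1 + (4) = 5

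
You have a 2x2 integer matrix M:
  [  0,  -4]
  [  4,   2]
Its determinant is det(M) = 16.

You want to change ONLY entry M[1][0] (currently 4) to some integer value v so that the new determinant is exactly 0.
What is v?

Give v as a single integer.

Answer: 0

Derivation:
det is linear in entry M[1][0]: det = old_det + (v - 4) * C_10
Cofactor C_10 = 4
Want det = 0: 16 + (v - 4) * 4 = 0
  (v - 4) = -16 / 4 = -4
  v = 4 + (-4) = 0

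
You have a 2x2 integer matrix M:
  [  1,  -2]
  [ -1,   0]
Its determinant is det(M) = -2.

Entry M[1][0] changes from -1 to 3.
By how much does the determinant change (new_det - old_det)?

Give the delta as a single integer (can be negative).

Cofactor C_10 = 2
Entry delta = 3 - -1 = 4
Det delta = entry_delta * cofactor = 4 * 2 = 8

Answer: 8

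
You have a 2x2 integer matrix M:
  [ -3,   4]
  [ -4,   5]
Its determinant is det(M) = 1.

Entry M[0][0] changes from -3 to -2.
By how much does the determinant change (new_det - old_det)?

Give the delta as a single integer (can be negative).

Cofactor C_00 = 5
Entry delta = -2 - -3 = 1
Det delta = entry_delta * cofactor = 1 * 5 = 5

Answer: 5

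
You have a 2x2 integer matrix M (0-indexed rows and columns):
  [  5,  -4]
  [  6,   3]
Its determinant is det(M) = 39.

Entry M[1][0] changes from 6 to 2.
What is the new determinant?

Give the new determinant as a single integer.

Answer: 23

Derivation:
det is linear in row 1: changing M[1][0] by delta changes det by delta * cofactor(1,0).
Cofactor C_10 = (-1)^(1+0) * minor(1,0) = 4
Entry delta = 2 - 6 = -4
Det delta = -4 * 4 = -16
New det = 39 + -16 = 23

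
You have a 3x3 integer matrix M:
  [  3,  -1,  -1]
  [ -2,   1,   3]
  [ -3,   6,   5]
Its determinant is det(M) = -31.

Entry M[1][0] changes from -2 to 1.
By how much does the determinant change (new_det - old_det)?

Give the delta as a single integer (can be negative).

Answer: -3

Derivation:
Cofactor C_10 = -1
Entry delta = 1 - -2 = 3
Det delta = entry_delta * cofactor = 3 * -1 = -3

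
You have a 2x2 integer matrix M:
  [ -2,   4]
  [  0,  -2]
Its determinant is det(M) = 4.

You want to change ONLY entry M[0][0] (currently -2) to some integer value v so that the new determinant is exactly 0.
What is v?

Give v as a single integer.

det is linear in entry M[0][0]: det = old_det + (v - -2) * C_00
Cofactor C_00 = -2
Want det = 0: 4 + (v - -2) * -2 = 0
  (v - -2) = -4 / -2 = 2
  v = -2 + (2) = 0

Answer: 0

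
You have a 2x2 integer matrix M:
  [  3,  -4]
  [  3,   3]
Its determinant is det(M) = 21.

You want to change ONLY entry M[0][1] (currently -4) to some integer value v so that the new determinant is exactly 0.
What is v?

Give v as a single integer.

det is linear in entry M[0][1]: det = old_det + (v - -4) * C_01
Cofactor C_01 = -3
Want det = 0: 21 + (v - -4) * -3 = 0
  (v - -4) = -21 / -3 = 7
  v = -4 + (7) = 3

Answer: 3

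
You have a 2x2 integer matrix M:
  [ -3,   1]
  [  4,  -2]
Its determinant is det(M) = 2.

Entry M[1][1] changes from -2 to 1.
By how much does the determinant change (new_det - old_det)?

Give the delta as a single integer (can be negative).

Cofactor C_11 = -3
Entry delta = 1 - -2 = 3
Det delta = entry_delta * cofactor = 3 * -3 = -9

Answer: -9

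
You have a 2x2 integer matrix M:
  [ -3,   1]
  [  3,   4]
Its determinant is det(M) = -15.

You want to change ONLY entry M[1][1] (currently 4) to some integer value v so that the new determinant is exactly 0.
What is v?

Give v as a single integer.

det is linear in entry M[1][1]: det = old_det + (v - 4) * C_11
Cofactor C_11 = -3
Want det = 0: -15 + (v - 4) * -3 = 0
  (v - 4) = 15 / -3 = -5
  v = 4 + (-5) = -1

Answer: -1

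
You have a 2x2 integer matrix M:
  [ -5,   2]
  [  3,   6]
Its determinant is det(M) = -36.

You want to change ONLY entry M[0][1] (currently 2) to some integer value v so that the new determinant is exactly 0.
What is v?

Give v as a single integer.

det is linear in entry M[0][1]: det = old_det + (v - 2) * C_01
Cofactor C_01 = -3
Want det = 0: -36 + (v - 2) * -3 = 0
  (v - 2) = 36 / -3 = -12
  v = 2 + (-12) = -10

Answer: -10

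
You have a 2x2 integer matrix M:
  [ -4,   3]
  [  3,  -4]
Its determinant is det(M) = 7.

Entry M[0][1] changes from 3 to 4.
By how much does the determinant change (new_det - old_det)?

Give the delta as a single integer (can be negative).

Cofactor C_01 = -3
Entry delta = 4 - 3 = 1
Det delta = entry_delta * cofactor = 1 * -3 = -3

Answer: -3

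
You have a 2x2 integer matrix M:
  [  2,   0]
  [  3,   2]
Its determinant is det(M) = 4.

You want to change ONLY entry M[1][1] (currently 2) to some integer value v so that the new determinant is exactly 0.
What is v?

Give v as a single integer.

Answer: 0

Derivation:
det is linear in entry M[1][1]: det = old_det + (v - 2) * C_11
Cofactor C_11 = 2
Want det = 0: 4 + (v - 2) * 2 = 0
  (v - 2) = -4 / 2 = -2
  v = 2 + (-2) = 0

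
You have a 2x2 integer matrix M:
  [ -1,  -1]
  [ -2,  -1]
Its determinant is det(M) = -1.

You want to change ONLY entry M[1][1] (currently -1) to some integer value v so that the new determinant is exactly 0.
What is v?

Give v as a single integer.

Answer: -2

Derivation:
det is linear in entry M[1][1]: det = old_det + (v - -1) * C_11
Cofactor C_11 = -1
Want det = 0: -1 + (v - -1) * -1 = 0
  (v - -1) = 1 / -1 = -1
  v = -1 + (-1) = -2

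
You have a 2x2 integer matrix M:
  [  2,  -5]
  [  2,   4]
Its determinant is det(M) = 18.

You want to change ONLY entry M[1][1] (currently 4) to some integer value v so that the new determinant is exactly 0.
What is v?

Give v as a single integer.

Answer: -5

Derivation:
det is linear in entry M[1][1]: det = old_det + (v - 4) * C_11
Cofactor C_11 = 2
Want det = 0: 18 + (v - 4) * 2 = 0
  (v - 4) = -18 / 2 = -9
  v = 4 + (-9) = -5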